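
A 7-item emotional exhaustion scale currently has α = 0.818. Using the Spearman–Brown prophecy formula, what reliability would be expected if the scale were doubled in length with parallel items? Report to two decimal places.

predicted reliability = 0.90

Length factor m = 2
α' = m·α / (1 + (m−1)·α)
   = 2 × 0.818 / (1 + (2 − 1) × 0.818)
   = 1.6360 / 1.8180 = 0.90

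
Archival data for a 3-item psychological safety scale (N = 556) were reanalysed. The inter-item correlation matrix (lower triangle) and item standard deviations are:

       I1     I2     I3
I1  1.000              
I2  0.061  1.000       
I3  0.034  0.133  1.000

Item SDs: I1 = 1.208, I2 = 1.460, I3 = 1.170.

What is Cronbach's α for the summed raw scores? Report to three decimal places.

α = 0.201

Σσ²ᵢ = 1.208² + 1.460² + 1.170² = 4.9598
Covariances σ_ij = r_ij · s_i · s_j:
  σ(I1,I2) = 0.061 × 1.208 × 1.460 = 0.1076
  σ(I1,I3) = 0.034 × 1.208 × 1.170 = 0.0481
  σ(I2,I3) = 0.133 × 1.460 × 1.170 = 0.2272
σ²_T = Σσ²ᵢ + 2·Σσ_ij = 4.9598 + 2 × 0.3829 = 5.7256
α = (3/2)·(1 − 4.9598/5.7256) = 0.201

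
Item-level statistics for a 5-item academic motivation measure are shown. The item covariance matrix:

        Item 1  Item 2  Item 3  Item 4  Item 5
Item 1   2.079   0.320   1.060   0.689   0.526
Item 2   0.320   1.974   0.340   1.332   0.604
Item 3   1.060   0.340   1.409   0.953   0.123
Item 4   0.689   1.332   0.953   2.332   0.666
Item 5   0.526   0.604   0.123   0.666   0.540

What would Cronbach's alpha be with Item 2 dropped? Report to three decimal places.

α = 0.744

Remaining items: Item 1, Item 3, Item 4, Item 5 (k = 4).
Σσᵢ² = 2.079 + 1.409 + 2.332 + 0.540 = 6.360
σ²_total = 6.360 + 2 × 4.017 = 14.394
α (item deleted) = (4/3)·(1 − 6.360/14.394) = 0.744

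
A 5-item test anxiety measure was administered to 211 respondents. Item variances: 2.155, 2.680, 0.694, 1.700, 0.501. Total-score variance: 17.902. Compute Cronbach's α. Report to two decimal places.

sum of item variances = 2.155 + 2.680 + 0.694 + 1.700 + 0.501 = 7.730
α = (k/(k−1))·(1 − sum of item variances/σ²_T) = (5/4)·(1 − 7.730/17.902) = 0.71

α = 0.71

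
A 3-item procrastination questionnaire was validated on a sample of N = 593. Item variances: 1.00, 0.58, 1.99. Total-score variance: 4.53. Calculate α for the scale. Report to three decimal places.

α = 0.318

ΣVar(i) = 1.00 + 0.58 + 1.99 = 3.57
α = (k/(k−1))·(1 − ΣVar(i)/total variance) = (3/2)·(1 − 3.57/4.53) = 0.318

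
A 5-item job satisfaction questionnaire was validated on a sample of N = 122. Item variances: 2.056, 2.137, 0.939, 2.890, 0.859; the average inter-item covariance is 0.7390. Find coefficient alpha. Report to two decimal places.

Σσ²ᵢ = 2.056 + 2.137 + 0.939 + 2.890 + 0.859 = 8.881
Sum of the 10 distinct covariances = 10 × 0.7390 = 7.3900
σ²_T = Σσ²ᵢ + 2·Σcov = 8.881 + 2 × 7.3900 = 23.6610
α = (5/4)·(1 − 8.881/23.6610) = 0.78

α = 0.78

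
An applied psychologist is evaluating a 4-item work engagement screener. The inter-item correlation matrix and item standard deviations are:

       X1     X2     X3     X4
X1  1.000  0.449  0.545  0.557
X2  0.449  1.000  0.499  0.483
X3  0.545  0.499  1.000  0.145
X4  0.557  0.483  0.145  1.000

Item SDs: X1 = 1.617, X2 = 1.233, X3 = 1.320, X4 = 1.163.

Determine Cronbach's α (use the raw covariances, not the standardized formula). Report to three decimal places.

Σσ²ᵢ = 1.617² + 1.233² + 1.320² + 1.163² = 7.2299
Covariances σ_ij = r_ij · s_i · s_j:
  σ(X1,X2) = 0.449 × 1.617 × 1.233 = 0.8952
  σ(X1,X3) = 0.545 × 1.617 × 1.320 = 1.1633
  σ(X1,X4) = 0.557 × 1.617 × 1.163 = 1.0475
  σ(X2,X3) = 0.499 × 1.233 × 1.320 = 0.8122
  σ(X2,X4) = 0.483 × 1.233 × 1.163 = 0.6926
  σ(X3,X4) = 0.145 × 1.320 × 1.163 = 0.2226
σ²_T = Σσ²ᵢ + 2·Σσ_ij = 7.2299 + 2 × 4.8334 = 16.8967
α = (4/3)·(1 − 7.2299/16.8967) = 0.763

α = 0.763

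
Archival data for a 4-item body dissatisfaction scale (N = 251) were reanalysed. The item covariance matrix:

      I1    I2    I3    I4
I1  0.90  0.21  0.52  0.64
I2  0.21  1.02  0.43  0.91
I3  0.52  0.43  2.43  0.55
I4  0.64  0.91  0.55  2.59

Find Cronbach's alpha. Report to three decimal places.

Cronbach's alpha = 0.646

sum of item variances = 0.90 + 1.02 + 2.43 + 2.59 = 6.94
Σ_{i<j} σ_ij = 3.26
σ²_T = 6.94 + 2 × 3.26 = 13.46
α = (k/(k−1))·(1 − sum of item variances/σ²_T) = (4/3)·(1 − 6.94/13.46) = 0.646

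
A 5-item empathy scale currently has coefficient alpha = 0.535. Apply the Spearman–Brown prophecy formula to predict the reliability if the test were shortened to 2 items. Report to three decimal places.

Length factor m = 2/5 = 0.4000
α' = m·α / (1 − (1−m)·α)
   = 2/5 × 0.535 / (1 − (1 − 2/5) × 0.535)
   = 0.2140 / 0.6790 = 0.315

predicted reliability = 0.315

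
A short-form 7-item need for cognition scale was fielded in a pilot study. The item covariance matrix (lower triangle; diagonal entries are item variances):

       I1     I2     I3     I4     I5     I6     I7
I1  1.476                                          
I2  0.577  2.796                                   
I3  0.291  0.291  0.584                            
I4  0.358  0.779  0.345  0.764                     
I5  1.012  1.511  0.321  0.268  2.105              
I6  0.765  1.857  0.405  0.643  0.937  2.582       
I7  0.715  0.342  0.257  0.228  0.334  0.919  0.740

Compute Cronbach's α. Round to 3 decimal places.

α = 0.822

Σσᵢ² = 1.476 + 2.796 + 0.584 + 0.764 + 2.105 + 2.582 + 0.740 = 11.047
Sum of the distinct covariances = 13.155
σ²_T = 11.047 + 2 × 13.155 = 37.357
α = (k/(k−1))·(1 − Σσᵢ²/σ²_T) = (7/6)·(1 − 11.047/37.357) = 0.822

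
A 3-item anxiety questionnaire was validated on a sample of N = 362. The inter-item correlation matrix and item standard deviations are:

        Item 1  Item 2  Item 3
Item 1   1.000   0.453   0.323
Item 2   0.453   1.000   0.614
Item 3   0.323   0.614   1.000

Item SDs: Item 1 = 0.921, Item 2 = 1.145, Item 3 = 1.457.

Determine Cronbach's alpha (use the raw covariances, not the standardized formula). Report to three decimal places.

Σσ²ᵢ = 0.921² + 1.145² + 1.457² = 4.2821
Covariances σ_ij = r_ij · s_i · s_j:
  σ(Item 1,Item 2) = 0.453 × 0.921 × 1.145 = 0.4777
  σ(Item 1,Item 3) = 0.323 × 0.921 × 1.457 = 0.4334
  σ(Item 2,Item 3) = 0.614 × 1.145 × 1.457 = 1.0243
σ²_T = Σσ²ᵢ + 2·Σσ_ij = 4.2821 + 2 × 1.9354 = 8.1529
α = (3/2)·(1 − 4.2821/8.1529) = 0.712

α = 0.712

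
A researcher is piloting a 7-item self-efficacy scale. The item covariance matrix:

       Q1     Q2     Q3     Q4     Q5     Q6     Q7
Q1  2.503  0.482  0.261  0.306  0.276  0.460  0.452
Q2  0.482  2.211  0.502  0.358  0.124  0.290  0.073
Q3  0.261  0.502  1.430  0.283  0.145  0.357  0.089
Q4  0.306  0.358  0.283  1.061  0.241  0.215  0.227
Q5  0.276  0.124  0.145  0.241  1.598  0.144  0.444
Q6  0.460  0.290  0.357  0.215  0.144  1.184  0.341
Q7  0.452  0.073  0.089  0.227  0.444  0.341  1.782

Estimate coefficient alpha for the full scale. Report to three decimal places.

coefficient alpha = 0.592

sum of item variances = 2.503 + 2.211 + 1.430 + 1.061 + 1.598 + 1.184 + 1.782 = 11.769
Sum of off-diagonal covariances = 6.070
Var(T) = 11.769 + 2 × 6.070 = 23.909
α = (k/(k−1))·(1 − sum of item variances/Var(T)) = (7/6)·(1 − 11.769/23.909) = 0.592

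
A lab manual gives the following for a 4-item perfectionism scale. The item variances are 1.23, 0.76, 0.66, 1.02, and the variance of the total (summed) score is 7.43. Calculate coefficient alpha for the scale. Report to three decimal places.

ΣVar(i) = 1.23 + 0.76 + 0.66 + 1.02 = 3.67
α = (k/(k−1))·(1 − ΣVar(i)/σ²_T) = (4/3)·(1 − 3.67/7.43) = 0.675

coefficient alpha = 0.675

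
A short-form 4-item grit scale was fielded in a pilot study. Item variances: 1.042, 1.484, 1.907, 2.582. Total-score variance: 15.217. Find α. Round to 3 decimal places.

α = 0.719

ΣVar(i) = 1.042 + 1.484 + 1.907 + 2.582 = 7.015
α = (k/(k−1))·(1 − ΣVar(i)/σ²_T) = (4/3)·(1 − 7.015/15.217) = 0.719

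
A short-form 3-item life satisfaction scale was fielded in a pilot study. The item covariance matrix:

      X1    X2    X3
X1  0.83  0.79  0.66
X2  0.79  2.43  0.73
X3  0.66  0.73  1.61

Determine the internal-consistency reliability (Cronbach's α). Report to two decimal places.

α = 0.71

sum of item variances = 0.83 + 2.43 + 1.61 = 4.87
Σ_{i<j} σ_ij = 2.18
total variance = 4.87 + 2 × 2.18 = 9.23
α = (k/(k−1))·(1 − sum of item variances/total variance) = (3/2)·(1 − 4.87/9.23) = 0.71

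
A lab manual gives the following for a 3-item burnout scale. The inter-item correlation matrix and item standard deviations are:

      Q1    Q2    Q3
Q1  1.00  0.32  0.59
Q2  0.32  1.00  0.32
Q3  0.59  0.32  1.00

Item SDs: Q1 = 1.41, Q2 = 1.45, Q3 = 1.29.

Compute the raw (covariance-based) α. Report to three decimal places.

α = 0.671

Σσ²ᵢ = 1.41² + 1.45² + 1.29² = 5.7547
Covariances σ_ij = r_ij · s_i · s_j:
  σ(Q1,Q2) = 0.32 × 1.41 × 1.45 = 0.6542
  σ(Q1,Q3) = 0.59 × 1.41 × 1.29 = 1.0732
  σ(Q2,Q3) = 0.32 × 1.45 × 1.29 = 0.5986
σ²_T = Σσ²ᵢ + 2·Σσ_ij = 5.7547 + 2 × 2.3260 = 10.4067
α = (3/2)·(1 − 5.7547/10.4067) = 0.671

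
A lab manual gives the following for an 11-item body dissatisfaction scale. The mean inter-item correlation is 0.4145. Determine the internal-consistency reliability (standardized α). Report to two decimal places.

Standardized α = k·r̄ / (1 + (k−1)·r̄) = 11 × 0.4145 / (1 + 10 × 0.4145)
  = 4.5595 / 5.1450 = 0.89

α = 0.89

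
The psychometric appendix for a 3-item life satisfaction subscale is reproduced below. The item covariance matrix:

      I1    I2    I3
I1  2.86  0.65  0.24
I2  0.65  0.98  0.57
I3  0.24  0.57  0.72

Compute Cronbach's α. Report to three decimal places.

α = 0.586

Σσ²ᵢ = 2.86 + 0.98 + 0.72 = 4.56
Sum of the distinct covariances = 1.46
total variance = 4.56 + 2 × 1.46 = 7.48
α = (k/(k−1))·(1 − Σσ²ᵢ/total variance) = (3/2)·(1 − 4.56/7.48) = 0.586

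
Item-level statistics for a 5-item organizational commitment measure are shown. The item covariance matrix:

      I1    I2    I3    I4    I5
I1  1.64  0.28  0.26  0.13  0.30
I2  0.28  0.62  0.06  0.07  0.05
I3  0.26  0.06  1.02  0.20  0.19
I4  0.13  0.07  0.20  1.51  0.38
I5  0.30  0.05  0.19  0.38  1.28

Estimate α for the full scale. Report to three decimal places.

Σσᵢ² = 1.64 + 0.62 + 1.02 + 1.51 + 1.28 = 6.07
Sum of the distinct covariances = 1.92
σ²_total = 6.07 + 2 × 1.92 = 9.91
α = (k/(k−1))·(1 − Σσᵢ²/σ²_total) = (5/4)·(1 − 6.07/9.91) = 0.484

α = 0.484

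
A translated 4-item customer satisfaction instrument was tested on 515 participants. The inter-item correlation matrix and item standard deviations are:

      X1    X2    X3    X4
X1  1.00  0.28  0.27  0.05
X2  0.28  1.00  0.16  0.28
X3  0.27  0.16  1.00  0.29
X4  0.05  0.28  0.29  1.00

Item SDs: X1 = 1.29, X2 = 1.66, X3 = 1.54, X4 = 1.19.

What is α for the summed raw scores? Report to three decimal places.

α = 0.530

Σσ²ᵢ = 1.29² + 1.66² + 1.54² + 1.19² = 8.2074
Covariances σ_ij = r_ij · s_i · s_j:
  σ(X1,X2) = 0.28 × 1.29 × 1.66 = 0.5996
  σ(X1,X3) = 0.27 × 1.29 × 1.54 = 0.5364
  σ(X1,X4) = 0.05 × 1.29 × 1.19 = 0.0768
  σ(X2,X3) = 0.16 × 1.66 × 1.54 = 0.4090
  σ(X2,X4) = 0.28 × 1.66 × 1.19 = 0.5531
  σ(X3,X4) = 0.29 × 1.54 × 1.19 = 0.5315
σ²_T = Σσ²ᵢ + 2·Σσ_ij = 8.2074 + 2 × 2.7064 = 13.6202
α = (4/3)·(1 − 8.2074/13.6202) = 0.530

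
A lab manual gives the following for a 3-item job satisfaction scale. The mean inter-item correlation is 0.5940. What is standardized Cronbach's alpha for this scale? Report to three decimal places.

standardized Cronbach's alpha = 0.814

Standardized α = k·r̄ / (1 + (k−1)·r̄) = 3 × 0.5940 / (1 + 2 × 0.5940)
  = 1.7820 / 2.1880 = 0.814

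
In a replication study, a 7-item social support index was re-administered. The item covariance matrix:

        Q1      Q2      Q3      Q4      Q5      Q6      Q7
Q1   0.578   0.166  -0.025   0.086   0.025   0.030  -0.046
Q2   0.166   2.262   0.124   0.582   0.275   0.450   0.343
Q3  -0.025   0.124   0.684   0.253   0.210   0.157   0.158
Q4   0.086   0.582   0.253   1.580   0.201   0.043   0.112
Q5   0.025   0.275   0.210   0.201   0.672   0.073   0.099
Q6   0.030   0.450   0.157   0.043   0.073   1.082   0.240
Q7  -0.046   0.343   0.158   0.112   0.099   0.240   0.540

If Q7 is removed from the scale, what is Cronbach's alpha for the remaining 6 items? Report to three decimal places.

α = 0.523

Remaining items: Q1, Q2, Q3, Q4, Q5, Q6 (k = 6).
Σσ²ᵢ = 0.578 + 2.262 + 0.684 + 1.580 + 0.672 + 1.082 = 6.858
σ²_T = 6.858 + 2 × 2.650 = 12.158
α (item deleted) = (6/5)·(1 − 6.858/12.158) = 0.523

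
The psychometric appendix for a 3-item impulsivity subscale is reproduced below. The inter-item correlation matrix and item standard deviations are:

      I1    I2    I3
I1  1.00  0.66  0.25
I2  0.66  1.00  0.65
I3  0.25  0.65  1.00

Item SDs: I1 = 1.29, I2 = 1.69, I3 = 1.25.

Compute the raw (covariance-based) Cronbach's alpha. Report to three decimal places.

Σσ²ᵢ = 1.29² + 1.69² + 1.25² = 6.0827
Covariances σ_ij = r_ij · s_i · s_j:
  σ(I1,I2) = 0.66 × 1.29 × 1.69 = 1.4389
  σ(I1,I3) = 0.25 × 1.29 × 1.25 = 0.4031
  σ(I2,I3) = 0.65 × 1.69 × 1.25 = 1.3731
σ²_T = Σσ²ᵢ + 2·Σσ_ij = 6.0827 + 2 × 3.2151 = 12.5129
α = (3/2)·(1 − 6.0827/12.5129) = 0.771

α = 0.771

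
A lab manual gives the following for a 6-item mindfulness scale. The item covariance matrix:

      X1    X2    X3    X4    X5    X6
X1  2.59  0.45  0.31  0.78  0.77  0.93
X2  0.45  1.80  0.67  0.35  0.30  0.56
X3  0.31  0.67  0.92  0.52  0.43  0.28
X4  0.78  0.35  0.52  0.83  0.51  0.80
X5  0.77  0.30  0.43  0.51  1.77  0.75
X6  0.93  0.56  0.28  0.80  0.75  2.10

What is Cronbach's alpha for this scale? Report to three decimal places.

Σσ²ᵢ = 2.59 + 1.80 + 0.92 + 0.83 + 1.77 + 2.10 = 10.01
Sum of off-diagonal covariances = 8.41
Var(T) = 10.01 + 2 × 8.41 = 26.83
α = (k/(k−1))·(1 − Σσ²ᵢ/Var(T)) = (6/5)·(1 − 10.01/26.83) = 0.752

α = 0.752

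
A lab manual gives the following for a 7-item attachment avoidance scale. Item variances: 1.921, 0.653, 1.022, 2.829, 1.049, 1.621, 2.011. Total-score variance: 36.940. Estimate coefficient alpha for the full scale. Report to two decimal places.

α = 0.82

sum of item variances = 1.921 + 0.653 + 1.022 + 2.829 + 1.049 + 1.621 + 2.011 = 11.106
α = (k/(k−1))·(1 − sum of item variances/σ²_T) = (7/6)·(1 − 11.106/36.940) = 0.82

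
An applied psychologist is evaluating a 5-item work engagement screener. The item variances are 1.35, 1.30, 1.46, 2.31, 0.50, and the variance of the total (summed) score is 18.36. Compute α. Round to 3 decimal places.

α = 0.779

sum of item variances = 1.35 + 1.30 + 1.46 + 2.31 + 0.50 = 6.92
α = (k/(k−1))·(1 − sum of item variances/σ²_total) = (5/4)·(1 − 6.92/18.36) = 0.779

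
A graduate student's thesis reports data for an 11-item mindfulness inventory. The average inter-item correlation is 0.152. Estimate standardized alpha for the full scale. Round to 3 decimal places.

α = 0.663

Standardized α = k·r̄ / (1 + (k−1)·r̄) = 11 × 0.152 / (1 + 10 × 0.152)
  = 1.6720 / 2.5200 = 0.663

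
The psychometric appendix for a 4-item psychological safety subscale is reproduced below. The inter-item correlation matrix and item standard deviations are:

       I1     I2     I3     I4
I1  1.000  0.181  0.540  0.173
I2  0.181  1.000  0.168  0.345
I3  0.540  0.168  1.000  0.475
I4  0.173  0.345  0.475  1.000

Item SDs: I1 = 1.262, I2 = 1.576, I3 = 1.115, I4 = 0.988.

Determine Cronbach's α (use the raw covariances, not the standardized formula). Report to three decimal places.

α = 0.615

Σσ²ᵢ = 1.262² + 1.576² + 1.115² + 0.988² = 6.2958
Covariances σ_ij = r_ij · s_i · s_j:
  σ(I1,I2) = 0.181 × 1.262 × 1.576 = 0.3600
  σ(I1,I3) = 0.540 × 1.262 × 1.115 = 0.7599
  σ(I1,I4) = 0.173 × 1.262 × 0.988 = 0.2157
  σ(I2,I3) = 0.168 × 1.576 × 1.115 = 0.2952
  σ(I2,I4) = 0.345 × 1.576 × 0.988 = 0.5372
  σ(I3,I4) = 0.475 × 1.115 × 0.988 = 0.5233
σ²_T = Σσ²ᵢ + 2·Σσ_ij = 6.2958 + 2 × 2.6913 = 11.6784
α = (4/3)·(1 − 6.2958/11.6784) = 0.615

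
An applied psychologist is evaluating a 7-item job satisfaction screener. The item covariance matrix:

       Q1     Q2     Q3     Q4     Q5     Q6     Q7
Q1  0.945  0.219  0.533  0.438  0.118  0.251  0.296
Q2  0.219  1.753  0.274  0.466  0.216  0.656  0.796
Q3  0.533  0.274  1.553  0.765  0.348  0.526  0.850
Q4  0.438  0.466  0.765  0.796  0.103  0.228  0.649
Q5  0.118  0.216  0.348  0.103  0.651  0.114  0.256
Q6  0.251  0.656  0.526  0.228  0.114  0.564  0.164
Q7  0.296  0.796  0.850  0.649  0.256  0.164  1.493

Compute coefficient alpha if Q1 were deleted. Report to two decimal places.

Remaining items: Q2, Q3, Q4, Q5, Q6, Q7 (k = 6).
sum of item variances = 1.753 + 1.553 + 0.796 + 0.651 + 0.564 + 1.493 = 6.810
Var(T) = 6.810 + 2 × 6.411 = 19.632
α (item deleted) = (6/5)·(1 − 6.810/19.632) = 0.78

α = 0.78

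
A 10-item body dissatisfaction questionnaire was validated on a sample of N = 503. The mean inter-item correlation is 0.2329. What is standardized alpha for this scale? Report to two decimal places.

Standardized α = k·r̄ / (1 + (k−1)·r̄) = 10 × 0.2329 / (1 + 9 × 0.2329)
  = 2.3290 / 3.0961 = 0.75

α = 0.75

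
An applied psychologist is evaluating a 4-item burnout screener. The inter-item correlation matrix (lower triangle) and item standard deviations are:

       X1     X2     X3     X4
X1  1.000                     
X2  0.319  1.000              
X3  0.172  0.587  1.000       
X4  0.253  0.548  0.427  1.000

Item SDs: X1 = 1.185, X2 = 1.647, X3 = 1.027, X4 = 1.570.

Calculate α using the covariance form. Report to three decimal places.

α = 0.714

Σσ²ᵢ = 1.185² + 1.647² + 1.027² + 1.570² = 7.6365
Covariances σ_ij = r_ij · s_i · s_j:
  σ(X1,X2) = 0.319 × 1.185 × 1.647 = 0.6226
  σ(X1,X3) = 0.172 × 1.185 × 1.027 = 0.2093
  σ(X1,X4) = 0.253 × 1.185 × 1.570 = 0.4707
  σ(X2,X3) = 0.587 × 1.647 × 1.027 = 0.9929
  σ(X2,X4) = 0.548 × 1.647 × 1.570 = 1.4170
  σ(X3,X4) = 0.427 × 1.027 × 1.570 = 0.6885
σ²_T = Σσ²ᵢ + 2·Σσ_ij = 7.6365 + 2 × 4.4010 = 16.4385
α = (4/3)·(1 − 7.6365/16.4385) = 0.714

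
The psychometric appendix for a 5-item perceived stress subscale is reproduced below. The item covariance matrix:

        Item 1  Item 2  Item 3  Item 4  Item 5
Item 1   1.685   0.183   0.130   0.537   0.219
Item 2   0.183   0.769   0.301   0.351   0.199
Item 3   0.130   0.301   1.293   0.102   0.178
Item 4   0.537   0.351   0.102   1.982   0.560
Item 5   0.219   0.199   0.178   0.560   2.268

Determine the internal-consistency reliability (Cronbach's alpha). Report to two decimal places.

α = 0.51

Σσ²ᵢ = 1.685 + 0.769 + 1.293 + 1.982 + 2.268 = 7.997
Sum of the distinct covariances = 2.760
σ²_T = 7.997 + 2 × 2.760 = 13.517
α = (k/(k−1))·(1 − Σσ²ᵢ/σ²_T) = (5/4)·(1 − 7.997/13.517) = 0.51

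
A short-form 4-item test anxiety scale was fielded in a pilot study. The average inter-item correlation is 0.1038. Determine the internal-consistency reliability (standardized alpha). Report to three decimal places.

standardized alpha = 0.317

Standardized α = k·r̄ / (1 + (k−1)·r̄) = 4 × 0.1038 / (1 + 3 × 0.1038)
  = 0.4152 / 1.3114 = 0.317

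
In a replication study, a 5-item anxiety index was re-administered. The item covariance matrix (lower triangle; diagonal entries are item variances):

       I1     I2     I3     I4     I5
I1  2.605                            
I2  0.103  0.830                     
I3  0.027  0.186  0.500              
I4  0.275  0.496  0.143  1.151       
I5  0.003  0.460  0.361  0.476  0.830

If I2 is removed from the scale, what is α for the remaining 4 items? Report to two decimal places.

Remaining items: I1, I3, I4, I5 (k = 4).
Σσᵢ² = 2.605 + 0.500 + 1.151 + 0.830 = 5.086
total variance = 5.086 + 2 × 1.285 = 7.656
α (item deleted) = (4/3)·(1 − 5.086/7.656) = 0.45

α = 0.45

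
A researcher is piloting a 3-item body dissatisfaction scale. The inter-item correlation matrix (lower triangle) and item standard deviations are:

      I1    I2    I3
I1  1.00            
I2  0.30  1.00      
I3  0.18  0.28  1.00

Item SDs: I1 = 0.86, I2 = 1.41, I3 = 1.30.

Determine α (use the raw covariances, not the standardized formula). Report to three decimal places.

α = 0.492

Σσ²ᵢ = 0.86² + 1.41² + 1.30² = 4.4177
Covariances σ_ij = r_ij · s_i · s_j:
  σ(I1,I2) = 0.30 × 0.86 × 1.41 = 0.3638
  σ(I1,I3) = 0.18 × 0.86 × 1.30 = 0.2012
  σ(I2,I3) = 0.28 × 1.41 × 1.30 = 0.5132
σ²_T = Σσ²ᵢ + 2·Σσ_ij = 4.4177 + 2 × 1.0782 = 6.5741
α = (3/2)·(1 − 4.4177/6.5741) = 0.492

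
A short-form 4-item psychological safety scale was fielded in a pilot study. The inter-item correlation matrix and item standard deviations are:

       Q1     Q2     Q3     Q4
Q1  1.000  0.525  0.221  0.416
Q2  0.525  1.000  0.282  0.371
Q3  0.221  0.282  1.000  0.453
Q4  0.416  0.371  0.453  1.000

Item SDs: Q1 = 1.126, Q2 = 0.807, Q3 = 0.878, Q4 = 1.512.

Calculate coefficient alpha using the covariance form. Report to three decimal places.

Σσ²ᵢ = 1.126² + 0.807² + 0.878² + 1.512² = 4.9762
Covariances σ_ij = r_ij · s_i · s_j:
  σ(Q1,Q2) = 0.525 × 1.126 × 0.807 = 0.4771
  σ(Q1,Q3) = 0.221 × 1.126 × 0.878 = 0.2185
  σ(Q1,Q4) = 0.416 × 1.126 × 1.512 = 0.7082
  σ(Q2,Q3) = 0.282 × 0.807 × 0.878 = 0.1998
  σ(Q2,Q4) = 0.371 × 0.807 × 1.512 = 0.4527
  σ(Q3,Q4) = 0.453 × 0.878 × 1.512 = 0.6014
σ²_T = Σσ²ᵢ + 2·Σσ_ij = 4.9762 + 2 × 2.6577 = 10.2916
α = (4/3)·(1 − 4.9762/10.2916) = 0.689

coefficient alpha = 0.689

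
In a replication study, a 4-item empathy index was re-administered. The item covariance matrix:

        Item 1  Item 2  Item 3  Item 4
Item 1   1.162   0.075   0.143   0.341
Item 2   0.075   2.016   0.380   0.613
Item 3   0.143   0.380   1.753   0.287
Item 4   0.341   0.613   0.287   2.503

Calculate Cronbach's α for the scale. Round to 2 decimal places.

ΣVar(i) = 1.162 + 2.016 + 1.753 + 2.503 = 7.434
Σ_{i<j} σ_ij = 1.839
Var(T) = 7.434 + 2 × 1.839 = 11.112
α = (k/(k−1))·(1 − ΣVar(i)/Var(T)) = (4/3)·(1 − 7.434/11.112) = 0.44

Cronbach's α = 0.44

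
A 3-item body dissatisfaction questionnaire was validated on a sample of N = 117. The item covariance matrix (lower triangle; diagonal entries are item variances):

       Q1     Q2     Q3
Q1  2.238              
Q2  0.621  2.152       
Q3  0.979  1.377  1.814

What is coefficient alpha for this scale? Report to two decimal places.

Σσᵢ² = 2.238 + 2.152 + 1.814 = 6.204
Σ_{i<j} σ_ij = 2.977
σ²_T = 6.204 + 2 × 2.977 = 12.158
α = (k/(k−1))·(1 − Σσᵢ²/σ²_T) = (3/2)·(1 − 6.204/12.158) = 0.73

α = 0.73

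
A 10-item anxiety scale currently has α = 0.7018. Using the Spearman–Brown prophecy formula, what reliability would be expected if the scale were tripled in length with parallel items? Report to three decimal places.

Length factor m = 3
α' = m·α / (1 + (m−1)·α)
   = 3 × 0.7018 / (1 + (3 − 1) × 0.7018)
   = 2.1054 / 2.4036 = 0.876

predicted reliability = 0.876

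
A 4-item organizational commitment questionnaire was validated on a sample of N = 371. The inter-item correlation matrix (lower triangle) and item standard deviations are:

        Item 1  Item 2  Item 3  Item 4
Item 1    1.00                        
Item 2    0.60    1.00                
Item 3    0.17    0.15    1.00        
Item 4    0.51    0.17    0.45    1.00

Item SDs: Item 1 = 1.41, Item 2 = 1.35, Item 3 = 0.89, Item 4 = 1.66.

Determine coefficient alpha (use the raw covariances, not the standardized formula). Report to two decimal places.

Σσ²ᵢ = 1.41² + 1.35² + 0.89² + 1.66² = 7.3583
Covariances σ_ij = r_ij · s_i · s_j:
  σ(Item 1,Item 2) = 0.60 × 1.41 × 1.35 = 1.1421
  σ(Item 1,Item 3) = 0.17 × 1.41 × 0.89 = 0.2133
  σ(Item 1,Item 4) = 0.51 × 1.41 × 1.66 = 1.1937
  σ(Item 2,Item 3) = 0.15 × 1.35 × 0.89 = 0.1802
  σ(Item 2,Item 4) = 0.17 × 1.35 × 1.66 = 0.3810
  σ(Item 3,Item 4) = 0.45 × 0.89 × 1.66 = 0.6648
σ²_T = Σσ²ᵢ + 2·Σσ_ij = 7.3583 + 2 × 3.7751 = 14.9085
α = (4/3)·(1 − 7.3583/14.9085) = 0.68

α = 0.68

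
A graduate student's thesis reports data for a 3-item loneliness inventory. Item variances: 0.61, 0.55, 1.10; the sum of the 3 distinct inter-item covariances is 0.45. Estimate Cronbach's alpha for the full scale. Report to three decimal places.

ΣVar(i) = 0.61 + 0.55 + 1.10 = 2.26
Sum of distinct covariances = 0.45
total variance = ΣVar(i) + 2·Σcov = 2.26 + 2 × 0.45 = 3.16
α = (3/2)·(1 − 2.26/3.16) = 0.427

Cronbach's alpha = 0.427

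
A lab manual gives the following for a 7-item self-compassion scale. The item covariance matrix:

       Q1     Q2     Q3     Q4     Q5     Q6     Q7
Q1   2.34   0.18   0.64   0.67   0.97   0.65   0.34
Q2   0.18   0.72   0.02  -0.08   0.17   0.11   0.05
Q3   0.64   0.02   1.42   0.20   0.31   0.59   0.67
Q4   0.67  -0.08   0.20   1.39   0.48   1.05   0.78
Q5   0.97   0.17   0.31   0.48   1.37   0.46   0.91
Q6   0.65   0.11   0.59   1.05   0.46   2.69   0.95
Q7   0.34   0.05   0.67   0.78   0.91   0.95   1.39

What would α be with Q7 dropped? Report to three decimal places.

α = 0.677

Remaining items: Q1, Q2, Q3, Q4, Q5, Q6 (k = 6).
ΣVar(i) = 2.34 + 0.72 + 1.42 + 1.39 + 1.37 + 2.69 = 9.93
σ²_T = 9.93 + 2 × 6.42 = 22.77
α (item deleted) = (6/5)·(1 − 9.93/22.77) = 0.677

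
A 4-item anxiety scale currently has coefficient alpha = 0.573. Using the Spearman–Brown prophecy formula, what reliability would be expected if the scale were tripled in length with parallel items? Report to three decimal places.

predicted reliability = 0.801

Length factor m = 3
α' = m·α / (1 + (m−1)·α)
   = 3 × 0.573 / (1 + (3 − 1) × 0.573)
   = 1.7190 / 2.1460 = 0.801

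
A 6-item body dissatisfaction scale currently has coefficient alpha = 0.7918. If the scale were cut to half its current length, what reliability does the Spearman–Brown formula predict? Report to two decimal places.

predicted reliability = 0.66

Length factor m = 1/2
α' = m·α / (1 − (1−m)·α)
   = 1/2 × 0.7918 / (1 − (1 − 1/2) × 0.7918)
   = 0.3959 / 0.6041 = 0.66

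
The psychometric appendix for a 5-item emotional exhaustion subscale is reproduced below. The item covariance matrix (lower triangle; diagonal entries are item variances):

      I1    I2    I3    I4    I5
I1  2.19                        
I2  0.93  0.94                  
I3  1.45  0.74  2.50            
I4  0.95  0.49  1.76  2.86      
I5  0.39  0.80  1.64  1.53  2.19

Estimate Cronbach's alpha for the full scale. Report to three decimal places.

Cronbach's alpha = 0.833

ΣVar(i) = 2.19 + 0.94 + 2.50 + 2.86 + 2.19 = 10.68
Sum of the distinct covariances = 10.68
total variance = 10.68 + 2 × 10.68 = 32.04
α = (k/(k−1))·(1 − ΣVar(i)/total variance) = (5/4)·(1 − 10.68/32.04) = 0.833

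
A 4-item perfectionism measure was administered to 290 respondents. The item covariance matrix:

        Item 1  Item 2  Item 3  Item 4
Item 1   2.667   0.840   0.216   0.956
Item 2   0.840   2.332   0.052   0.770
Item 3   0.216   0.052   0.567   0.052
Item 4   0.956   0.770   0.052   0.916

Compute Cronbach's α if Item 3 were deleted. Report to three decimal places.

Remaining items: Item 1, Item 2, Item 4 (k = 3).
Σσ²ᵢ = 2.667 + 2.332 + 0.916 = 5.915
σ²_total = 5.915 + 2 × 2.566 = 11.047
α (item deleted) = (3/2)·(1 − 5.915/11.047) = 0.697

Cronbach's α = 0.697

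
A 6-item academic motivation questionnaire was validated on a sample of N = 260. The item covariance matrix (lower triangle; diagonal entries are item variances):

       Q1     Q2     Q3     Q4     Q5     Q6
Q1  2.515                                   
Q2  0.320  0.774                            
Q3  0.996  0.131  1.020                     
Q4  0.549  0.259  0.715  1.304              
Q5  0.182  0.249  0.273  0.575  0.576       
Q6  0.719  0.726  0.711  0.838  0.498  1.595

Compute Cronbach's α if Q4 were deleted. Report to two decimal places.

Cronbach's α = 0.75

Remaining items: Q1, Q2, Q3, Q5, Q6 (k = 5).
ΣVar(i) = 2.515 + 0.774 + 1.020 + 0.576 + 1.595 = 6.480
Var(T) = 6.480 + 2 × 4.805 = 16.090
α (item deleted) = (5/4)·(1 − 6.480/16.090) = 0.75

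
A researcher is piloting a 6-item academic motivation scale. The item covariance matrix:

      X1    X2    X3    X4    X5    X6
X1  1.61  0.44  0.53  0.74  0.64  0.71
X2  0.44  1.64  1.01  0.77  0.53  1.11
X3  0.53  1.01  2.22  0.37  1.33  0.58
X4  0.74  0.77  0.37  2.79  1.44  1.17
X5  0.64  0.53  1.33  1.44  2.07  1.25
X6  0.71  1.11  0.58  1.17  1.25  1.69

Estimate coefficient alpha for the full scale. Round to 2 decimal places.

coefficient alpha = 0.81

Σσ²ᵢ = 1.61 + 1.64 + 2.22 + 2.79 + 2.07 + 1.69 = 12.02
Σ_{i<j} σ_ij = 12.62
σ²_total = 12.02 + 2 × 12.62 = 37.26
α = (k/(k−1))·(1 − Σσ²ᵢ/σ²_total) = (6/5)·(1 − 12.02/37.26) = 0.81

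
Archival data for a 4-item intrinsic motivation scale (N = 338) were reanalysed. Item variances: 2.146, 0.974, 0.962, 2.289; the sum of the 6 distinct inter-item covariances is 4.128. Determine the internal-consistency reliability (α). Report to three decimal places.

sum of item variances = 2.146 + 0.974 + 0.962 + 2.289 = 6.371
Sum of distinct covariances = 4.128
total variance = sum of item variances + 2·Σcov = 6.371 + 2 × 4.128 = 14.627
α = (4/3)·(1 − 6.371/14.627) = 0.753

α = 0.753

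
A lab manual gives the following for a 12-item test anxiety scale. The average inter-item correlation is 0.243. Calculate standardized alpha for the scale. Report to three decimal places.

Standardized α = k·r̄ / (1 + (k−1)·r̄) = 12 × 0.243 / (1 + 11 × 0.243)
  = 2.9160 / 3.6730 = 0.794

α = 0.794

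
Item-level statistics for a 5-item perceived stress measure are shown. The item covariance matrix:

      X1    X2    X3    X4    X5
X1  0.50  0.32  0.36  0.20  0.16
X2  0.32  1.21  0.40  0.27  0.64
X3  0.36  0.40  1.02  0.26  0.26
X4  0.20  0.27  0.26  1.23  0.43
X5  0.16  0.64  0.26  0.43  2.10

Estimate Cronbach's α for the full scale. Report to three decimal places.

Σσᵢ² = 0.50 + 1.21 + 1.02 + 1.23 + 2.10 = 6.06
Sum of off-diagonal covariances = 3.30
σ²_total = 6.06 + 2 × 3.30 = 12.66
α = (k/(k−1))·(1 − Σσᵢ²/σ²_total) = (5/4)·(1 − 6.06/12.66) = 0.652

Cronbach's α = 0.652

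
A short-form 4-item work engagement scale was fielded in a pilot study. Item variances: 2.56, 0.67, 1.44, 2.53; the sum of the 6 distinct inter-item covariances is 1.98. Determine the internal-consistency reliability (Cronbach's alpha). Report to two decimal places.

Cronbach's alpha = 0.47

Σσᵢ² = 2.56 + 0.67 + 1.44 + 2.53 = 7.20
Sum of distinct covariances = 1.98
σ²_T = Σσᵢ² + 2·Σcov = 7.20 + 2 × 1.98 = 11.16
α = (4/3)·(1 − 7.20/11.16) = 0.47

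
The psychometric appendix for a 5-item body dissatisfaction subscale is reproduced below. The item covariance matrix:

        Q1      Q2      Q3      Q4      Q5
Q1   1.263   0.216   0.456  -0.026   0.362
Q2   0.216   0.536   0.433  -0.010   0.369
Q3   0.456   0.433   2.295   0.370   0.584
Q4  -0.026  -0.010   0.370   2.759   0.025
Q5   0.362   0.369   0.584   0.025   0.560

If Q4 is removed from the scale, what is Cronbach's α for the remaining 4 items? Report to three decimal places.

Cronbach's α = 0.680

Remaining items: Q1, Q2, Q3, Q5 (k = 4).
Σσᵢ² = 1.263 + 0.536 + 2.295 + 0.560 = 4.654
total variance = 4.654 + 2 × 2.420 = 9.494
α (item deleted) = (4/3)·(1 − 4.654/9.494) = 0.680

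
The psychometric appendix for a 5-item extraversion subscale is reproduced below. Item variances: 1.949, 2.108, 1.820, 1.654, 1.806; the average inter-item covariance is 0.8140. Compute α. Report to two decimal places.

sum of item variances = 1.949 + 2.108 + 1.820 + 1.654 + 1.806 = 9.337
Sum of the 10 distinct covariances = 10 × 0.8140 = 8.1400
total variance = sum of item variances + 2·Σcov = 9.337 + 2 × 8.1400 = 25.6170
α = (5/4)·(1 − 9.337/25.6170) = 0.79

α = 0.79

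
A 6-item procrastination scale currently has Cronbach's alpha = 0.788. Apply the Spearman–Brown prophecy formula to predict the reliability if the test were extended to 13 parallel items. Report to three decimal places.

predicted reliability = 0.890

Length factor m = 13/6 = 2.1667
α' = m·α / (1 + (m−1)·α)
   = 13/6 × 0.788 / (1 + (13/6 − 1) × 0.788)
   = 1.7073 / 1.9193 = 0.890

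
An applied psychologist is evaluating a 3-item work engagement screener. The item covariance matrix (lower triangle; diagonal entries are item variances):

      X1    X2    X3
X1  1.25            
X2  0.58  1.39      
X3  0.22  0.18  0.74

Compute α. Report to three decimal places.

Σσ²ᵢ = 1.25 + 1.39 + 0.74 = 3.38
Σ_{i<j} σ_ij = 0.98
σ²_total = 3.38 + 2 × 0.98 = 5.34
α = (k/(k−1))·(1 − Σσ²ᵢ/σ²_total) = (3/2)·(1 − 3.38/5.34) = 0.551

α = 0.551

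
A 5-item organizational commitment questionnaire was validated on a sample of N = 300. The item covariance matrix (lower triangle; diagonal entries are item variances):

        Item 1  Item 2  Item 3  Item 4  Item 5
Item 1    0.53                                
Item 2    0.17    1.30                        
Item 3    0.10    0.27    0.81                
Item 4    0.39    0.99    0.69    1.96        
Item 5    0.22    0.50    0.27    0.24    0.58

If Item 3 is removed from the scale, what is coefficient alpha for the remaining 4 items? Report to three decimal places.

coefficient alpha = 0.713

Remaining items: Item 1, Item 2, Item 4, Item 5 (k = 4).
Σσᵢ² = 0.53 + 1.30 + 1.96 + 0.58 = 4.37
total variance = 4.37 + 2 × 2.51 = 9.39
α (item deleted) = (4/3)·(1 − 4.37/9.39) = 0.713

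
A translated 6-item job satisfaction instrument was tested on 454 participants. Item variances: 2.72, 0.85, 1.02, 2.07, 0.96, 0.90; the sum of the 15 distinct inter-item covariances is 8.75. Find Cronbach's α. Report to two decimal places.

Σσ²ᵢ = 2.72 + 0.85 + 1.02 + 2.07 + 0.96 + 0.90 = 8.52
Sum of distinct covariances = 8.75
total variance = Σσ²ᵢ + 2·Σcov = 8.52 + 2 × 8.75 = 26.02
α = (6/5)·(1 − 8.52/26.02) = 0.81

Cronbach's α = 0.81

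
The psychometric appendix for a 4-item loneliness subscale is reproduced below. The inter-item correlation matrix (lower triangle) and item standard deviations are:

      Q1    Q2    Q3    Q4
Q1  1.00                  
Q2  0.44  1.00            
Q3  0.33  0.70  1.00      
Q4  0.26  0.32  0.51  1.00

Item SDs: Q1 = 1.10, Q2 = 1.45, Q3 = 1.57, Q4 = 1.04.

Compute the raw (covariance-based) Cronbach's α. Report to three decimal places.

Σσ²ᵢ = 1.10² + 1.45² + 1.57² + 1.04² = 6.8590
Covariances σ_ij = r_ij · s_i · s_j:
  σ(Q1,Q2) = 0.44 × 1.10 × 1.45 = 0.7018
  σ(Q1,Q3) = 0.33 × 1.10 × 1.57 = 0.5699
  σ(Q1,Q4) = 0.26 × 1.10 × 1.04 = 0.2974
  σ(Q2,Q3) = 0.70 × 1.45 × 1.57 = 1.5935
  σ(Q2,Q4) = 0.32 × 1.45 × 1.04 = 0.4826
  σ(Q3,Q4) = 0.51 × 1.57 × 1.04 = 0.8327
σ²_T = Σσ²ᵢ + 2·Σσ_ij = 6.8590 + 2 × 4.4779 = 15.8148
α = (4/3)·(1 − 6.8590/15.8148) = 0.755

Cronbach's α = 0.755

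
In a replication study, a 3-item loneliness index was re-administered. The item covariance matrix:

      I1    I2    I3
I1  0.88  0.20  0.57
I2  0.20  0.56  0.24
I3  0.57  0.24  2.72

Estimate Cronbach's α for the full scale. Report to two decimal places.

Cronbach's α = 0.49

Σσ²ᵢ = 0.88 + 0.56 + 2.72 = 4.16
Σ_{i<j} σ_ij = 1.01
Var(T) = 4.16 + 2 × 1.01 = 6.18
α = (k/(k−1))·(1 − Σσ²ᵢ/Var(T)) = (3/2)·(1 − 4.16/6.18) = 0.49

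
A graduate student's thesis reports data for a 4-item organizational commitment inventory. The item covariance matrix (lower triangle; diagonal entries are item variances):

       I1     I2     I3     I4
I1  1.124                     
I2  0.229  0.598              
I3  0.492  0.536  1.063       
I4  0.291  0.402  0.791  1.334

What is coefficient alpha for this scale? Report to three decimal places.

α = 0.761

Σσᵢ² = 1.124 + 0.598 + 1.063 + 1.334 = 4.119
Σ_{i<j} σ_ij = 2.741
σ²_T = 4.119 + 2 × 2.741 = 9.601
α = (k/(k−1))·(1 − Σσᵢ²/σ²_T) = (4/3)·(1 − 4.119/9.601) = 0.761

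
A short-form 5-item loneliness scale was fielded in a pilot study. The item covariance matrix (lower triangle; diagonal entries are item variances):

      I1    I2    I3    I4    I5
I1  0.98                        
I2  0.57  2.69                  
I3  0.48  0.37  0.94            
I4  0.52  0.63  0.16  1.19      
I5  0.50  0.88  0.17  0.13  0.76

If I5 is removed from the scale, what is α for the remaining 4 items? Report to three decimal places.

α = 0.647

Remaining items: I1, I2, I3, I4 (k = 4).
sum of item variances = 0.98 + 2.69 + 0.94 + 1.19 = 5.80
Var(T) = 5.80 + 2 × 2.73 = 11.26
α (item deleted) = (4/3)·(1 − 5.80/11.26) = 0.647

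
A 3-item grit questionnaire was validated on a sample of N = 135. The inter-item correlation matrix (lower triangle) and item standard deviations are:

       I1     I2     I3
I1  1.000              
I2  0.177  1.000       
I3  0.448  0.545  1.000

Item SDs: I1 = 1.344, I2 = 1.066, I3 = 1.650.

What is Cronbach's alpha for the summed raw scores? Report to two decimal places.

α = 0.66

Σσ²ᵢ = 1.344² + 1.066² + 1.650² = 5.6652
Covariances σ_ij = r_ij · s_i · s_j:
  σ(I1,I2) = 0.177 × 1.344 × 1.066 = 0.2536
  σ(I1,I3) = 0.448 × 1.344 × 1.650 = 0.9935
  σ(I2,I3) = 0.545 × 1.066 × 1.650 = 0.9586
σ²_T = Σσ²ᵢ + 2·Σσ_ij = 5.6652 + 2 × 2.2057 = 10.0766
α = (3/2)·(1 − 5.6652/10.0766) = 0.66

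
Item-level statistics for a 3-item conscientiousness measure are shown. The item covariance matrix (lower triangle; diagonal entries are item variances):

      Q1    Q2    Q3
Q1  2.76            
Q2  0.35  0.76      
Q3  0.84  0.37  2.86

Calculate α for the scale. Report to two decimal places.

sum of item variances = 2.76 + 0.76 + 2.86 = 6.38
Sum of the distinct covariances = 1.56
Var(T) = 6.38 + 2 × 1.56 = 9.50
α = (k/(k−1))·(1 − sum of item variances/Var(T)) = (3/2)·(1 − 6.38/9.50) = 0.49

α = 0.49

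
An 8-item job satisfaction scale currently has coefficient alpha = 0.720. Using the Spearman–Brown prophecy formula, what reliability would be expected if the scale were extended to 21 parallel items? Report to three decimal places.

Length factor m = 21/8 = 2.6250
α' = m·α / (1 + (m−1)·α)
   = 21/8 × 0.720 / (1 + (21/8 − 1) × 0.720)
   = 1.8900 / 2.1700 = 0.871

predicted reliability = 0.871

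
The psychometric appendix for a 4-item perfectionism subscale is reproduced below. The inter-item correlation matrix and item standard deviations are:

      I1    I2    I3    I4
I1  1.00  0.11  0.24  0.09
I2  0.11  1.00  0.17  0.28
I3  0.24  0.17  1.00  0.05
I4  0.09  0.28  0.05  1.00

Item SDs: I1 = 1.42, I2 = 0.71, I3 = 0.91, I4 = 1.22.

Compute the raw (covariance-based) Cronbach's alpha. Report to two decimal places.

α = 0.39

Σσ²ᵢ = 1.42² + 0.71² + 0.91² + 1.22² = 4.8370
Covariances σ_ij = r_ij · s_i · s_j:
  σ(I1,I2) = 0.11 × 1.42 × 0.71 = 0.1109
  σ(I1,I3) = 0.24 × 1.42 × 0.91 = 0.3101
  σ(I1,I4) = 0.09 × 1.42 × 1.22 = 0.1559
  σ(I2,I3) = 0.17 × 0.71 × 0.91 = 0.1098
  σ(I2,I4) = 0.28 × 0.71 × 1.22 = 0.2425
  σ(I3,I4) = 0.05 × 0.91 × 1.22 = 0.0555
σ²_T = Σσ²ᵢ + 2·Σσ_ij = 4.8370 + 2 × 0.9847 = 6.8064
α = (4/3)·(1 − 4.8370/6.8064) = 0.39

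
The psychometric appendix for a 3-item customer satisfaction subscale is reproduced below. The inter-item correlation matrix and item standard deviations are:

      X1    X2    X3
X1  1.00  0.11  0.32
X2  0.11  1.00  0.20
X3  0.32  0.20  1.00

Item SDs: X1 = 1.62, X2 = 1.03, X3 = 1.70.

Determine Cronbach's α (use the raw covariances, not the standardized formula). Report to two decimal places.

Cronbach's α = 0.45

Σσ²ᵢ = 1.62² + 1.03² + 1.70² = 6.5753
Covariances σ_ij = r_ij · s_i · s_j:
  σ(X1,X2) = 0.11 × 1.62 × 1.03 = 0.1835
  σ(X1,X3) = 0.32 × 1.62 × 1.70 = 0.8813
  σ(X2,X3) = 0.20 × 1.03 × 1.70 = 0.3502
σ²_T = Σσ²ᵢ + 2·Σσ_ij = 6.5753 + 2 × 1.4150 = 9.4053
α = (3/2)·(1 − 6.5753/9.4053) = 0.45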